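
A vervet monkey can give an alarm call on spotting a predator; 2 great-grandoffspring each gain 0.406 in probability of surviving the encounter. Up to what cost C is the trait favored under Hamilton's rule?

0.1015

r to a great-grandoffspring = 0.125 (three parent–offspring links: r = (1/2)^3 = 1/8).
Hamilton's rule: n·r·B > C, so the trait is favored while C < n·r·B = 2·0.125·0.406 = 0.1015.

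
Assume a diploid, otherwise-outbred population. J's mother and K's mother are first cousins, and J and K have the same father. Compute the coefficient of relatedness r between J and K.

Wright's path rule: contributions from independent ancestry routes add.
J and K are related in two ways: second cousins through their mothers (r = 1/32) and half-sibs through their shared father (r = 1/4).
r = 1/32 + 1/4 = 9/32 = 0.28125.

0.28125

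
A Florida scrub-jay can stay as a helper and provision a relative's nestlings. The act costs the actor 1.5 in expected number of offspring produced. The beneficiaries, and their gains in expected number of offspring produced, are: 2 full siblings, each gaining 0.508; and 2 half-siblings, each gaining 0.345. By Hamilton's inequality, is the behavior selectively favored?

No

Hamilton's rule: the trait is favored when the sum of r·B over every recipient exceeds the actor's cost C.
r to a full sibling = 0.5 (full sibs share both parents — two paths of length 2: r = 2·(1/2)^2 = 1/2).
r to a half-sibling = 1/4 (half-sibs share one parent — one path of length 2: r = (1/2)^2 = 1/4).
Summing one r·B term per recipient: 2·0.5·0.508 + 2·0.25·0.345 = 0.6805.
0.6805 < 1.5: the indirect benefit is less than the cost.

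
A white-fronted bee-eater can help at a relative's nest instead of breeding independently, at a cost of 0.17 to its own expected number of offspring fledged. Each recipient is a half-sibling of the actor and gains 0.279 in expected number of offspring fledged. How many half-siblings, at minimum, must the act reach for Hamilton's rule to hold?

r to a half-sibling = 0.25 (half-sibs share one parent — one path of length 2: r = (1/2)^2 = 1/4).
Hamilton's rule: n·r·B > C  ⇒  n > C/(r·B) = 0.17/(0.25·0.279) = 2.437.
The smallest integer exceeding 2.437 is 3.

3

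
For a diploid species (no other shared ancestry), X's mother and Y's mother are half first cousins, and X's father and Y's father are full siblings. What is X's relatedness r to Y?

0.140625

With two independent routes of shared ancestry, r is the sum of the two contributions.
X and Y are related in two ways: half second cousins through their mothers (r = 1/64) and first cousins through their fathers (r = 1/8).
r = 1/64 + 1/8 = 9/64 = 0.140625.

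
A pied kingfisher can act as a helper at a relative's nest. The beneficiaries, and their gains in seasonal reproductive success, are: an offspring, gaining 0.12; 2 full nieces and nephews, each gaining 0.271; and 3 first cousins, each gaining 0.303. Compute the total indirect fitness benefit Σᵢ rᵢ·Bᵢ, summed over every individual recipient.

r to an offspring = 0.5 (one parent–offspring link: r = (1/2)^1 = 1/2).
r to a full niece or nephew = 0.25 (full aunt/uncle↔niece/nephew: two paths of length 3 through the shared grandparent pair: r = 2·(1/2)^3 = 1/4).
r to a first cousin = 0.125 (first cousins share one grandparent pair — two paths of length 4: r = 2·(1/2)^4 = 1/8).
Summing one r·B term per recipient: 1·0.5·0.12 + 2·0.25·0.271 + 3·0.125·0.303 = 0.309125.

0.309125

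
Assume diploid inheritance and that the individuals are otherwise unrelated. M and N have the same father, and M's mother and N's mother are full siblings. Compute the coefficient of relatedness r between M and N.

0.375

With two independent routes of shared ancestry, r is the sum of the two contributions.
M and N are related in two ways: half-sibs through their shared father (r = 1/4) and first cousins through their mothers (r = 1/8).
r = 1/4 + 1/8 = 0.375.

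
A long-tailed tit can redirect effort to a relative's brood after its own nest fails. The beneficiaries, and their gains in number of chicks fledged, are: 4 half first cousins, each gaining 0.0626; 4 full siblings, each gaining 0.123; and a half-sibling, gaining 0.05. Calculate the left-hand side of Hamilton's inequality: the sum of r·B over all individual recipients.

0.27415

r to a half first cousin = 1/16 (half first cousins share one grandparent — one path of length 4: r = (1/2)^4 = 1/16).
r to a full sibling = 1/2 (full sibs share both parents — two paths of length 2: r = 2·(1/2)^2 = 1/2).
r to a half-sibling = 0.25 (half-sibs share one parent — one path of length 2: r = (1/2)^2 = 1/4).
Summing one r·B term per recipient: 4·0.0625·0.0626 + 4·0.5·0.123 + 1·0.25·0.05 = 0.27415.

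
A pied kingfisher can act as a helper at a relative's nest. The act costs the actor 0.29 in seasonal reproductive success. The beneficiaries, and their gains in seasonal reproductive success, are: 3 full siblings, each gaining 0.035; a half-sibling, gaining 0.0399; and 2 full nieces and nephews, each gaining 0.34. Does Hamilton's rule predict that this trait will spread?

No

Hamilton's rule: the trait is favored when the sum of r·B over every recipient exceeds the actor's cost C.
r to a full sibling = 0.5 (full sibs share both parents — two paths of length 2: r = 2·(1/2)^2 = 1/2).
r to a half-sibling = 1/4 (half-sibs share one parent — one path of length 2: r = (1/2)^2 = 1/4).
r to a full niece or nephew = 0.25 (full aunt/uncle↔niece/nephew: two paths of length 3 through the shared grandparent pair: r = 2·(1/2)^3 = 1/4).
Summing one r·B term per recipient: 3·0.5·0.035 + 1·0.25·0.0399 + 2·0.25·0.34 = 0.232475.
0.232475 < 0.29: the indirect benefit is less than the cost.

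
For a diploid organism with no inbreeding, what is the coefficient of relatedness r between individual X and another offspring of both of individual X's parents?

Each parent–offspring link contributes a factor of 1/2, and independent paths through distinct common ancestors add.
Full sibs share both parents — two paths of length 2: r = 2·(1/2)^2 = 1/2.

0.5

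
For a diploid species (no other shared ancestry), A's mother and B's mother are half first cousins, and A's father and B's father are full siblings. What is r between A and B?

0.140625

Relatedness sums over independent paths through distinct common ancestors.
A and B are related in two ways: half second cousins through their mothers (r = 1/64) and first cousins through their fathers (r = 1/8).
r = 1/64 + 1/8 = 0.140625.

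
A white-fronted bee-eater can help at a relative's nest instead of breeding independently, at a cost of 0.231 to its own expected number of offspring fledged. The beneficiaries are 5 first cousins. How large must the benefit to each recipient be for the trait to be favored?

0.3696

r to a first cousin = 0.125 (first cousins share one grandparent pair — two paths of length 4: r = 2·(1/2)^4 = 1/8).
Hamilton's rule with n recipients of equal r: n·r·B > C, so B > C/(n·r) = 0.231/(5·0.125) = 0.3696.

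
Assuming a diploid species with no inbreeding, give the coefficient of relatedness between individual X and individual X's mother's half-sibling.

Each parent–offspring link contributes a factor of 1/2, and independent paths through distinct common ancestors add.
Half-aunt/uncle↔niece/nephew: one path of length 3: r = (1/2)^3 = 1/8.

0.125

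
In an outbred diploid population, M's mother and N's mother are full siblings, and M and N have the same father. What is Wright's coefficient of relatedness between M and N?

Relatedness sums over independent paths through distinct common ancestors.
M and N are related in two ways: first cousins through their mothers (r = 1/8) and half-sibs through their shared father (r = 1/4).
r = 1/8 + 1/4 = 3/8 = 0.375.

0.375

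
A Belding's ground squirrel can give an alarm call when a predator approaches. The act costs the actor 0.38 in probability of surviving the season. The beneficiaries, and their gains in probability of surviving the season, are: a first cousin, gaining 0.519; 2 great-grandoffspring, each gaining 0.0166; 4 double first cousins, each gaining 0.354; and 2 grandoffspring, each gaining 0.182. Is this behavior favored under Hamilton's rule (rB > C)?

Yes

Hamilton's rule: the trait is favored when the sum of r·B over every recipient exceeds the actor's cost C.
r to a first cousin = 1/8 (first cousins share one grandparent pair — two paths of length 4: r = 2·(1/2)^4 = 1/8).
r to a great-grandoffspring = 0.125 (three parent–offspring links: r = (1/2)^3 = 1/8).
r to a double first cousin = 1/4 (double first cousins share both grandparent pairs — four paths of length 4: r = 4·(1/2)^4 = 1/4).
r to a grandoffspring = 1/4 (two parent–offspring links: r = (1/2)^2 = 1/4).
Summing one r·B term per recipient: 1·0.125·0.519 + 2·0.125·0.0166 + 4·0.25·0.354 + 2·0.25·0.182 = 0.514025.
0.514025 > 0.38: the indirect benefit exceeds the cost.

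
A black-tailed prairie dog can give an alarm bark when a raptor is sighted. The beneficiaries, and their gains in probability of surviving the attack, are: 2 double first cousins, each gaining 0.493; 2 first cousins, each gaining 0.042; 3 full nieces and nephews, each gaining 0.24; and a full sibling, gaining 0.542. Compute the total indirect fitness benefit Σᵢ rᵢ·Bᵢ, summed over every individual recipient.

0.708

r to a double first cousin = 1/4 (double first cousins share both grandparent pairs — four paths of length 4: r = 4·(1/2)^4 = 1/4).
r to a first cousin = 1/8 (first cousins share one grandparent pair — two paths of length 4: r = 2·(1/2)^4 = 1/8).
r to a full niece or nephew = 1/4 (full aunt/uncle↔niece/nephew: two paths of length 3 through the shared grandparent pair: r = 2·(1/2)^3 = 1/4).
r to a full sibling = 1/2 (full sibs share both parents — two paths of length 2: r = 2·(1/2)^2 = 1/2).
Summing one r·B term per recipient: 2·0.25·0.493 + 2·0.125·0.042 + 3·0.25·0.24 + 1·0.5·0.542 = 0.708.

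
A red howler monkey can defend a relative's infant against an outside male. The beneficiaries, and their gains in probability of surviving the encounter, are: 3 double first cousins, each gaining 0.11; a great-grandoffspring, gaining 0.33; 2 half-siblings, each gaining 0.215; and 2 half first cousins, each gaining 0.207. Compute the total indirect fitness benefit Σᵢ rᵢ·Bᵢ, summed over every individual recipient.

0.257125

r to a double first cousin = 1/4 (double first cousins share both grandparent pairs — four paths of length 4: r = 4·(1/2)^4 = 1/4).
r to a great-grandoffspring = 1/8 (three parent–offspring links: r = (1/2)^3 = 1/8).
r to a half-sibling = 0.25 (half-sibs share one parent — one path of length 2: r = (1/2)^2 = 1/4).
r to a half first cousin = 0.0625 (half first cousins share one grandparent — one path of length 4: r = (1/2)^4 = 1/16).
Summing one r·B term per recipient: 3·0.25·0.11 + 1·0.125·0.33 + 2·0.25·0.215 + 2·0.0625·0.207 = 0.257125.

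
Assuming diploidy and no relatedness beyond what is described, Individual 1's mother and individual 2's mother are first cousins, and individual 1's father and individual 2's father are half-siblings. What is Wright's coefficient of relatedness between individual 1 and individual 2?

0.09375

Wright's path rule: contributions from independent ancestry routes add.
Individual 1 and individual 2 are related in two ways: second cousins through their mothers (r = 1/32) and half first cousins through their fathers (r = 1/16).
r = 1/32 + 1/16 = 0.09375.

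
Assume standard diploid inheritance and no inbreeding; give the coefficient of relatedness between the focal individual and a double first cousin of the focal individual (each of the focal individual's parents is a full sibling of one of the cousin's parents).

0.25

Each parent–offspring link contributes a factor of 1/2, and independent paths through distinct common ancestors add.
Double first cousins share both grandparent pairs — four paths of length 4: r = 4·(1/2)^4 = 1/4.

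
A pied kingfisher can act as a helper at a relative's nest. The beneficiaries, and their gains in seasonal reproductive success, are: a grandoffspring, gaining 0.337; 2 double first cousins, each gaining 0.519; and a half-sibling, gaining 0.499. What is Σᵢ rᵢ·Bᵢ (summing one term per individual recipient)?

r to a grandoffspring = 1/4 (two parent–offspring links: r = (1/2)^2 = 1/4).
r to a double first cousin = 1/4 (double first cousins share both grandparent pairs — four paths of length 4: r = 4·(1/2)^4 = 1/4).
r to a half-sibling = 0.25 (half-sibs share one parent — one path of length 2: r = (1/2)^2 = 1/4).
Summing one r·B term per recipient: 1·0.25·0.337 + 2·0.25·0.519 + 1·0.25·0.499 = 0.4685.

0.4685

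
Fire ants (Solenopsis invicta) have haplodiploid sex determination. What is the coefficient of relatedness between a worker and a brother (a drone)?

Her haploid brother carries none of their father's genes and a random half of their mother's genome; that half matches the maternal half of her own genome with probability 1/2: r = 1/2 · 1/2 = 1/4.

0.25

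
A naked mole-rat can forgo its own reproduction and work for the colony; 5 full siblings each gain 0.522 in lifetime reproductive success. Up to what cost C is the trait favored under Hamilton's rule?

1.305

r to a full sibling = 1/2 (full sibs share both parents — two paths of length 2: r = 2·(1/2)^2 = 1/2).
Hamilton's rule: n·r·B > C, so the trait is favored while C < n·r·B = 5·0.5·0.522 = 1.305.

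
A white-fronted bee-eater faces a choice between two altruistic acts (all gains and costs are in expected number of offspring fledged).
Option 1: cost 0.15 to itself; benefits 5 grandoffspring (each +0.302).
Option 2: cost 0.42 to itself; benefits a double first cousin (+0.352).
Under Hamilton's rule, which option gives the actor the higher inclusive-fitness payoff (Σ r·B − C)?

Option 1: r to a grandoffspring = 0.25.
Option 1: Σ r·B − C = (5·0.25·0.302) − 0.15 = 0.2275.
Option 2: r to a double first cousin = 0.25.
Option 2: Σ r·B − C = (1·0.25·0.352) − 0.42 = -0.332.
Option 1 has the higher net inclusive-fitness payoff.

Option 1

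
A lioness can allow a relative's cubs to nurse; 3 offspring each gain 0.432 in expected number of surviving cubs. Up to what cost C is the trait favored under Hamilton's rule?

0.648

r to an offspring = 1/2 (one parent–offspring link: r = (1/2)^1 = 1/2).
Hamilton's rule: n·r·B > C, so the trait is favored while C < n·r·B = 3·0.5·0.432 = 0.648.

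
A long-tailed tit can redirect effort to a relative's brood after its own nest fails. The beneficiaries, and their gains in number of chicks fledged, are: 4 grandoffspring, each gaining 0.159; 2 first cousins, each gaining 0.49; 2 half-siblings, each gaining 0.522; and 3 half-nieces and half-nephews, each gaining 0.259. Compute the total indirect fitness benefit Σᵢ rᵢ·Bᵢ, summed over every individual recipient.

r to a grandoffspring = 1/4 (two parent–offspring links: r = (1/2)^2 = 1/4).
r to a first cousin = 1/8 (first cousins share one grandparent pair — two paths of length 4: r = 2·(1/2)^4 = 1/8).
r to a half-sibling = 1/4 (half-sibs share one parent — one path of length 2: r = (1/2)^2 = 1/4).
r to a half-niece or half-nephew = 1/8 (half-aunt/uncle↔niece/nephew: one path of length 3: r = (1/2)^3 = 1/8).
Summing one r·B term per recipient: 4·0.25·0.159 + 2·0.125·0.49 + 2·0.25·0.522 + 3·0.125·0.259 = 0.639625.

0.639625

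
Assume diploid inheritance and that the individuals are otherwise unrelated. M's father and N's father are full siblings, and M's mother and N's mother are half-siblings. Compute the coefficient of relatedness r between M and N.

Independent pedigree routes through distinct common ancestors add.
M and N are related in two ways: first cousins through their fathers (r = 1/8) and half first cousins through their mothers (r = 1/16).
r = 1/8 + 1/16 = 0.1875.

0.1875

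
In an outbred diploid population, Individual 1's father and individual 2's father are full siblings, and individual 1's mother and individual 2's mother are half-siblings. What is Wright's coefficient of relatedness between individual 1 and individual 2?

0.1875

With two independent routes of shared ancestry, r is the sum of the two contributions.
Individual 1 and individual 2 are related in two ways: first cousins through their fathers (r = 1/8) and half first cousins through their mothers (r = 1/16).
r = 1/8 + 1/16 = 3/16 = 0.1875.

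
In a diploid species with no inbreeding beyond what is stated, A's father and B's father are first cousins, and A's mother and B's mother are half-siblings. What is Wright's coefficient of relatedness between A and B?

Relatedness sums over independent paths through distinct common ancestors.
A and B are related in two ways: second cousins through their fathers (r = 1/32) and half first cousins through their mothers (r = 1/16).
r = 1/32 + 1/16 = 0.09375.

0.09375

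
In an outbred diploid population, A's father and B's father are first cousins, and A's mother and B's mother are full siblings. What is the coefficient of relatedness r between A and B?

Relatedness sums over independent paths through distinct common ancestors.
A and B are related in two ways: second cousins through their fathers (r = 1/32) and first cousins through their mothers (r = 1/8).
r = 1/32 + 1/8 = 5/32 = 0.15625.

0.15625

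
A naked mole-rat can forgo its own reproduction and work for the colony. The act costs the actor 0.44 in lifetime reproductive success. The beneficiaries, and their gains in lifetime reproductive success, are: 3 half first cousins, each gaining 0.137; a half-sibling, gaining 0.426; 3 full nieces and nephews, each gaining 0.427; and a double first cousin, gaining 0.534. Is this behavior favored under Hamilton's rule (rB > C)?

Hamilton's rule: the trait is favored when the sum of r·B over every recipient exceeds the actor's cost C.
r to a half first cousin = 0.0625 (half first cousins share one grandparent — one path of length 4: r = (1/2)^4 = 1/16).
r to a half-sibling = 1/4 (half-sibs share one parent — one path of length 2: r = (1/2)^2 = 1/4).
r to a full niece or nephew = 1/4 (full aunt/uncle↔niece/nephew: two paths of length 3 through the shared grandparent pair: r = 2·(1/2)^3 = 1/4).
r to a double first cousin = 0.25 (double first cousins share both grandparent pairs — four paths of length 4: r = 4·(1/2)^4 = 1/4).
Summing one r·B term per recipient: 3·0.0625·0.137 + 1·0.25·0.426 + 3·0.25·0.427 + 1·0.25·0.534 = 0.5859375.
0.5859375 > 0.44: the indirect benefit exceeds the cost.

Yes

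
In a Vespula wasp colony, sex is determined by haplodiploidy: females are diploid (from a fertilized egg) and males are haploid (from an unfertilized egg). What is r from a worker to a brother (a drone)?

0.25

Her haploid brother carries none of their father's genes and a random half of their mother's genome; that half matches the maternal half of her own genome with probability 1/2: r = 1/2 · 1/2 = 1/4.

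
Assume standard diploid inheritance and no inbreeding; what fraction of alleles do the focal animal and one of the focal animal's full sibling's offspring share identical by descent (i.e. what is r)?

0.25

Each parent–offspring link contributes a factor of 1/2, and independent paths through distinct common ancestors add.
Full aunt/uncle↔niece/nephew: two paths of length 3 through the shared grandparent pair: r = 2·(1/2)^3 = 1/4.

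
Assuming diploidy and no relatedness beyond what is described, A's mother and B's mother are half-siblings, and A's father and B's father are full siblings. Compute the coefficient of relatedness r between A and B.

Wright's path rule: contributions from independent ancestry routes add.
A and B are related in two ways: half first cousins through their mothers (r = 1/16) and first cousins through their fathers (r = 1/8).
r = 1/16 + 1/8 = 0.1875.

0.1875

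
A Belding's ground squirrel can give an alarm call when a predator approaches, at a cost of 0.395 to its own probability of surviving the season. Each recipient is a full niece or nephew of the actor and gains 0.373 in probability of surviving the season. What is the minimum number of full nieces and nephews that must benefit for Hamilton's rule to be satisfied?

5

r to a full niece or nephew = 0.25 (full aunt/uncle↔niece/nephew: two paths of length 3 through the shared grandparent pair: r = 2·(1/2)^3 = 1/4).
Hamilton's rule: n·r·B > C  ⇒  n > C/(r·B) = 0.395/(0.25·0.373) = 4.236.
The smallest integer exceeding 4.236 is 5.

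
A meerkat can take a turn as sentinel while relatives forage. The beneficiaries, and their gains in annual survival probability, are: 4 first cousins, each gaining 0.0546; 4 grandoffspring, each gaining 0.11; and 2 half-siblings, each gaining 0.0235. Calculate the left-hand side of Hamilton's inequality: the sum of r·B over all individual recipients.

0.14905

r to a first cousin = 0.125 (first cousins share one grandparent pair — two paths of length 4: r = 2·(1/2)^4 = 1/8).
r to a grandoffspring = 0.25 (two parent–offspring links: r = (1/2)^2 = 1/4).
r to a half-sibling = 1/4 (half-sibs share one parent — one path of length 2: r = (1/2)^2 = 1/4).
Summing one r·B term per recipient: 4·0.125·0.0546 + 4·0.25·0.11 + 2·0.25·0.0235 = 0.14905.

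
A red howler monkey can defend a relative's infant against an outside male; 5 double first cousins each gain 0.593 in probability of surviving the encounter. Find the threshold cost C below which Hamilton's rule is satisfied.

r to a double first cousin = 0.25 (double first cousins share both grandparent pairs — four paths of length 4: r = 4·(1/2)^4 = 1/4).
Hamilton's rule: n·r·B > C, so the trait is favored while C < n·r·B = 5·0.25·0.593 = 0.74125.

0.74125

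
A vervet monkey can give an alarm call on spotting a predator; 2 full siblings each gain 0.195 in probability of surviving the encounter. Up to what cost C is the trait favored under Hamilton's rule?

r to a full sibling = 1/2 (full sibs share both parents — two paths of length 2: r = 2·(1/2)^2 = 1/2).
Hamilton's rule: n·r·B > C, so the trait is favored while C < n·r·B = 2·0.5·0.195 = 0.195.

0.195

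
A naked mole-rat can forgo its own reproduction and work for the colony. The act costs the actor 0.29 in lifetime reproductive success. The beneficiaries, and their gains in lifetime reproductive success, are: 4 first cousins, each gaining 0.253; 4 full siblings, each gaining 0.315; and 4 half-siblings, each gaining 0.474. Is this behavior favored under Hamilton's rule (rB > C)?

Hamilton's rule: the trait is favored when the sum of r·B over every recipient exceeds the actor's cost C.
r to a first cousin = 1/8 (first cousins share one grandparent pair — two paths of length 4: r = 2·(1/2)^4 = 1/8).
r to a full sibling = 1/2 (full sibs share both parents — two paths of length 2: r = 2·(1/2)^2 = 1/2).
r to a half-sibling = 0.25 (half-sibs share one parent — one path of length 2: r = (1/2)^2 = 1/4).
Summing one r·B term per recipient: 4·0.125·0.253 + 4·0.5·0.315 + 4·0.25·0.474 = 1.2305.
1.2305 > 0.29: the indirect benefit exceeds the cost.

Yes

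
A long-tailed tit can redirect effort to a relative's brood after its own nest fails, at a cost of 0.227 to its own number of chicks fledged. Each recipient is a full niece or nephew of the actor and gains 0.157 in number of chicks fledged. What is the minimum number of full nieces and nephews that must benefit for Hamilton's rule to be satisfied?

r to a full niece or nephew = 1/4 (full aunt/uncle↔niece/nephew: two paths of length 3 through the shared grandparent pair: r = 2·(1/2)^3 = 1/4).
Hamilton's rule: n·r·B > C  ⇒  n > C/(r·B) = 0.227/(0.25·0.157) = 5.783.
The smallest integer exceeding 5.783 is 6.

6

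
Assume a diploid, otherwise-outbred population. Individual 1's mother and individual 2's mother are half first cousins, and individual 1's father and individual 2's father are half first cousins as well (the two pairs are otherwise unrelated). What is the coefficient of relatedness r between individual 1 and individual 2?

Independent pedigree routes through distinct common ancestors add.
Individual 1 and individual 2 are related in two ways: half second cousins through their mothers (r = 1/64) and half second cousins through their fathers (r = 1/64).
r = 1/64 + 1/64 = 1/32 = 0.03125.

0.03125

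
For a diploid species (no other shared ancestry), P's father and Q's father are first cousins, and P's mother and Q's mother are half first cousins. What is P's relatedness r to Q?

0.046875

Relatedness sums over independent paths through distinct common ancestors.
P and Q are related in two ways: second cousins through their fathers (r = 1/32) and half second cousins through their mothers (r = 1/64).
r = 1/32 + 1/64 = 0.046875.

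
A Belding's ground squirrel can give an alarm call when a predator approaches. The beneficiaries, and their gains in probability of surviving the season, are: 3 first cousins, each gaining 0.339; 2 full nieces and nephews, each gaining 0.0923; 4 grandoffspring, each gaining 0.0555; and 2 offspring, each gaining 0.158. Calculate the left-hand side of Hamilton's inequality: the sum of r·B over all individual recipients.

0.386775

r to a first cousin = 1/8 (first cousins share one grandparent pair — two paths of length 4: r = 2·(1/2)^4 = 1/8).
r to a full niece or nephew = 0.25 (full aunt/uncle↔niece/nephew: two paths of length 3 through the shared grandparent pair: r = 2·(1/2)^3 = 1/4).
r to a grandoffspring = 0.25 (two parent–offspring links: r = (1/2)^2 = 1/4).
r to an offspring = 1/2 (one parent–offspring link: r = (1/2)^1 = 1/2).
Summing one r·B term per recipient: 3·0.125·0.339 + 2·0.25·0.0923 + 4·0.25·0.0555 + 2·0.5·0.158 = 0.386775.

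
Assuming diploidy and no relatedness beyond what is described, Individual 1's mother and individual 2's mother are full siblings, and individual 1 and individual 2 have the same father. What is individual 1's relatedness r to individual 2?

0.375

Independent pedigree routes through distinct common ancestors add.
Individual 1 and individual 2 are related in two ways: first cousins through their mothers (r = 1/8) and half-sibs through their shared father (r = 1/4).
r = 1/8 + 1/4 = 3/8 = 0.375.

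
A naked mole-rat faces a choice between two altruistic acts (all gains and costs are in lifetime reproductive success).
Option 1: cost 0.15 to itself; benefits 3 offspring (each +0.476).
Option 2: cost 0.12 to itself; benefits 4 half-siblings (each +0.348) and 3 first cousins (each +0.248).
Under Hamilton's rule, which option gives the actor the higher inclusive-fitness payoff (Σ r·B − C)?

Option 1

Option 1: r to an offspring = 0.5.
Option 1: Σ r·B − C = (3·0.5·0.476) − 0.15 = 0.564.
Option 2: r to a half-sibling = 0.25.
Option 2: r to a first cousin = 0.125.
Option 2: Σ r·B − C = (4·0.25·0.348 + 3·0.125·0.248) − 0.12 = 0.321.
Option 1 has the higher net inclusive-fitness payoff.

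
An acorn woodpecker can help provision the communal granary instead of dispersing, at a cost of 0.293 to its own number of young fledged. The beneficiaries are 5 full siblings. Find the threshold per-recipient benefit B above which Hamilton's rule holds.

r to a full sibling = 0.5 (full sibs share both parents — two paths of length 2: r = 2·(1/2)^2 = 1/2).
Hamilton's rule with n recipients of equal r: n·r·B > C, so B > C/(n·r) = 0.293/(5·0.5) = 0.1172.

0.1172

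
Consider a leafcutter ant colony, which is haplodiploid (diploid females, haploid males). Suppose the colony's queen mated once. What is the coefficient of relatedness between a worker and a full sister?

Haplodiploid full sisters inherit their father's entire haploid genome identically (contributing 1/2) and on average half of their mother's contribution (1/2 · 1/2 = 1/4); r = 1/2 + 1/4 = 3/4.

0.75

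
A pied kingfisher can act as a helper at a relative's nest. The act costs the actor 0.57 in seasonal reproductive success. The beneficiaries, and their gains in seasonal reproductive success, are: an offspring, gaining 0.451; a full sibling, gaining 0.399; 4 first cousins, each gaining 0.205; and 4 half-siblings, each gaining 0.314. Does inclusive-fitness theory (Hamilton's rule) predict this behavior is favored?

Yes

Hamilton's rule: the trait is favored when the sum of r·B over every recipient exceeds the actor's cost C.
r to an offspring = 1/2 (one parent–offspring link: r = (1/2)^1 = 1/2).
r to a full sibling = 1/2 (full sibs share both parents — two paths of length 2: r = 2·(1/2)^2 = 1/2).
r to a first cousin = 1/8 (first cousins share one grandparent pair — two paths of length 4: r = 2·(1/2)^4 = 1/8).
r to a half-sibling = 0.25 (half-sibs share one parent — one path of length 2: r = (1/2)^2 = 1/4).
Summing one r·B term per recipient: 1·0.5·0.451 + 1·0.5·0.399 + 4·0.125·0.205 + 4·0.25·0.314 = 0.8415.
0.8415 > 0.57: the indirect benefit exceeds the cost.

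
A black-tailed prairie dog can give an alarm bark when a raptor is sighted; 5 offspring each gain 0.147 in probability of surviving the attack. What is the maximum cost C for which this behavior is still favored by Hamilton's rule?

r to an offspring = 1/2 (one parent–offspring link: r = (1/2)^1 = 1/2).
Hamilton's rule: n·r·B > C, so the trait is favored while C < n·r·B = 5·0.5·0.147 = 0.3675.

0.3675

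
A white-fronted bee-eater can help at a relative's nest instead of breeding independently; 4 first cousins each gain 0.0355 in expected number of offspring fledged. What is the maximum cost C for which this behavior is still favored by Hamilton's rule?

r to a first cousin = 1/8 (first cousins share one grandparent pair — two paths of length 4: r = 2·(1/2)^4 = 1/8).
Hamilton's rule: n·r·B > C, so the trait is favored while C < n·r·B = 4·0.125·0.0355 = 0.01775.

0.01775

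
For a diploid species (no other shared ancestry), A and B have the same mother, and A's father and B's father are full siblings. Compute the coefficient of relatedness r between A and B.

Independent pedigree routes through distinct common ancestors add.
A and B are related in two ways: half-sibs through their shared mother (r = 1/4) and first cousins through their fathers (r = 1/8).
r = 1/4 + 1/8 = 0.375.

0.375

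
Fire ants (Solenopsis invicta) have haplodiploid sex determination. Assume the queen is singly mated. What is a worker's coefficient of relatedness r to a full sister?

0.75

Haplodiploid full sisters inherit their father's entire haploid genome identically (contributing 1/2) and on average half of their mother's contribution (1/2 · 1/2 = 1/4); r = 1/2 + 1/4 = 3/4.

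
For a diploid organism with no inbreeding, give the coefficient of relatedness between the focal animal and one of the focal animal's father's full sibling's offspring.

Each parent–offspring link contributes a factor of 1/2, and independent paths through distinct common ancestors add.
First cousins share one grandparent pair — two paths of length 4: r = 2·(1/2)^4 = 1/8.

0.125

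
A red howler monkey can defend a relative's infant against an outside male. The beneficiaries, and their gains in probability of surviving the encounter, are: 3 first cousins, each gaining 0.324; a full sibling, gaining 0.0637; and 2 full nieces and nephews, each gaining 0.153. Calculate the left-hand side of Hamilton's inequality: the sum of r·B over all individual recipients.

0.22985

r to a first cousin = 1/8 (first cousins share one grandparent pair — two paths of length 4: r = 2·(1/2)^4 = 1/8).
r to a full sibling = 1/2 (full sibs share both parents — two paths of length 2: r = 2·(1/2)^2 = 1/2).
r to a full niece or nephew = 0.25 (full aunt/uncle↔niece/nephew: two paths of length 3 through the shared grandparent pair: r = 2·(1/2)^3 = 1/4).
Summing one r·B term per recipient: 3·0.125·0.324 + 1·0.5·0.0637 + 2·0.25·0.153 = 0.22985.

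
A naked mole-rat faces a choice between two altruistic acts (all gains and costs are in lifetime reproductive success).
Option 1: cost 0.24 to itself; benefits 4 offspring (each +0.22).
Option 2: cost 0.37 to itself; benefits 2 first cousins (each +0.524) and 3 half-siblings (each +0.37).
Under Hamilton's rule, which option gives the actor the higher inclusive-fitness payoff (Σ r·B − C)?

Option 1: r to an offspring = 0.5.
Option 1: Σ r·B − C = (4·0.5·0.22) − 0.24 = 0.2.
Option 2: r to a first cousin = 0.125.
Option 2: r to a half-sibling = 0.25.
Option 2: Σ r·B − C = (2·0.125·0.524 + 3·0.25·0.37) − 0.37 = 0.0385.
Option 1 has the higher net inclusive-fitness payoff.

Option 1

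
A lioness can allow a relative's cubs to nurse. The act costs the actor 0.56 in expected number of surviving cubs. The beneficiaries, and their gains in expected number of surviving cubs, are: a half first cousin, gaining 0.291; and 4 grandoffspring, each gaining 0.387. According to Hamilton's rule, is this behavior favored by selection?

Hamilton's rule: the trait is favored when the sum of r·B over every recipient exceeds the actor's cost C.
r to a half first cousin = 1/16 (half first cousins share one grandparent — one path of length 4: r = (1/2)^4 = 1/16).
r to a grandoffspring = 1/4 (two parent–offspring links: r = (1/2)^2 = 1/4).
Summing one r·B term per recipient: 1·0.0625·0.291 + 4·0.25·0.387 = 0.4051875.
0.4051875 < 0.56: the indirect benefit is less than the cost.

No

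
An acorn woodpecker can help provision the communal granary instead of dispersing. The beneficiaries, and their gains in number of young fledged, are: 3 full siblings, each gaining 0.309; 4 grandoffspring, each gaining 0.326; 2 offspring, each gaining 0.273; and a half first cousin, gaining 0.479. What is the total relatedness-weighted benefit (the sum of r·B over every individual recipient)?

r to a full sibling = 0.5 (full sibs share both parents — two paths of length 2: r = 2·(1/2)^2 = 1/2).
r to a grandoffspring = 1/4 (two parent–offspring links: r = (1/2)^2 = 1/4).
r to an offspring = 1/2 (one parent–offspring link: r = (1/2)^1 = 1/2).
r to a half first cousin = 0.0625 (half first cousins share one grandparent — one path of length 4: r = (1/2)^4 = 1/16).
Summing one r·B term per recipient: 3·0.5·0.309 + 4·0.25·0.326 + 2·0.5·0.273 + 1·0.0625·0.479 = 1.0924375.

1.0924375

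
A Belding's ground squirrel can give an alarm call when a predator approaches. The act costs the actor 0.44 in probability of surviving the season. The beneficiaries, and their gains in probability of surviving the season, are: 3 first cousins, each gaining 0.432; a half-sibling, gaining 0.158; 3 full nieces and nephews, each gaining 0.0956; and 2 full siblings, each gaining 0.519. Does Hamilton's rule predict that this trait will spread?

Hamilton's rule: the trait is favored when the sum of r·B over every recipient exceeds the actor's cost C.
r to a first cousin = 1/8 (first cousins share one grandparent pair — two paths of length 4: r = 2·(1/2)^4 = 1/8).
r to a half-sibling = 0.25 (half-sibs share one parent — one path of length 2: r = (1/2)^2 = 1/4).
r to a full niece or nephew = 1/4 (full aunt/uncle↔niece/nephew: two paths of length 3 through the shared grandparent pair: r = 2·(1/2)^3 = 1/4).
r to a full sibling = 1/2 (full sibs share both parents — two paths of length 2: r = 2·(1/2)^2 = 1/2).
Summing one r·B term per recipient: 3·0.125·0.432 + 1·0.25·0.158 + 3·0.25·0.0956 + 2·0.5·0.519 = 0.7922.
0.7922 > 0.44: the indirect benefit exceeds the cost.

Yes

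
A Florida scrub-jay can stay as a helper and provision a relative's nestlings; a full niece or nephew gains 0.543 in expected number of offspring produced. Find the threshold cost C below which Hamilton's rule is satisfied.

0.13575

r to a full niece or nephew = 1/4 (full aunt/uncle↔niece/nephew: two paths of length 3 through the shared grandparent pair: r = 2·(1/2)^3 = 1/4).
Hamilton's rule: n·r·B > C, so the trait is favored while C < n·r·B = 1·0.25·0.543 = 0.13575.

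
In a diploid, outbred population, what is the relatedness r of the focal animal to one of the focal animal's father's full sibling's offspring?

Each parent–offspring link contributes a factor of 1/2, and independent paths through distinct common ancestors add.
First cousins share one grandparent pair — two paths of length 4: r = 2·(1/2)^4 = 1/8.

0.125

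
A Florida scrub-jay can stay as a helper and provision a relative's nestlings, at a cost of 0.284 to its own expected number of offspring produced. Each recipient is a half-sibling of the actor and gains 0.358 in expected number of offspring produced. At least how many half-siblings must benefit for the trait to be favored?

r to a half-sibling = 0.25 (half-sibs share one parent — one path of length 2: r = (1/2)^2 = 1/4).
Hamilton's rule: n·r·B > C  ⇒  n > C/(r·B) = 0.284/(0.25·0.358) = 3.173.
The smallest integer exceeding 3.173 is 4.

4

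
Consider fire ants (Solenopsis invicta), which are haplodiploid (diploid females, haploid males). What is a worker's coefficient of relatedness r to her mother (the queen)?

One meiotic link between diploid queen and diploid daughter: r = 1/2.

0.5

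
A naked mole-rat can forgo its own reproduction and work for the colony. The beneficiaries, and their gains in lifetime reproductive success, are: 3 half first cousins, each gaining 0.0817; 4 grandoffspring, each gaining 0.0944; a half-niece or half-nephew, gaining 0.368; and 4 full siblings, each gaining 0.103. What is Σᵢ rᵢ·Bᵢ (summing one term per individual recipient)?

r to a half first cousin = 1/16 (half first cousins share one grandparent — one path of length 4: r = (1/2)^4 = 1/16).
r to a grandoffspring = 0.25 (two parent–offspring links: r = (1/2)^2 = 1/4).
r to a half-niece or half-nephew = 1/8 (half-aunt/uncle↔niece/nephew: one path of length 3: r = (1/2)^3 = 1/8).
r to a full sibling = 1/2 (full sibs share both parents — two paths of length 2: r = 2·(1/2)^2 = 1/2).
Summing one r·B term per recipient: 3·0.0625·0.0817 + 4·0.25·0.0944 + 1·0.125·0.368 + 4·0.5·0.103 = 0.36171875.

0.36171875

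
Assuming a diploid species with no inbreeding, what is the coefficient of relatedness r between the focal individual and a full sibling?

0.5

Full sibs share both parents — two paths of length 2: r = 2·(1/2)^2 = 1/2.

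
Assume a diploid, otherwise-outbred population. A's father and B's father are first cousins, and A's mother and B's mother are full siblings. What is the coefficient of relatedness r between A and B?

0.15625

Wright's path rule: contributions from independent ancestry routes add.
A and B are related in two ways: second cousins through their fathers (r = 1/32) and first cousins through their mothers (r = 1/8).
r = 1/32 + 1/8 = 0.15625.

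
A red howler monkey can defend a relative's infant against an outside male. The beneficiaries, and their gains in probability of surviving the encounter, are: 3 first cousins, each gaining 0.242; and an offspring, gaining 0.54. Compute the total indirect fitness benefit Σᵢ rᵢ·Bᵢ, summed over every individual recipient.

0.36075

r to a first cousin = 0.125 (first cousins share one grandparent pair — two paths of length 4: r = 2·(1/2)^4 = 1/8).
r to an offspring = 0.5 (one parent–offspring link: r = (1/2)^1 = 1/2).
Summing one r·B term per recipient: 3·0.125·0.242 + 1·0.5·0.54 = 0.36075.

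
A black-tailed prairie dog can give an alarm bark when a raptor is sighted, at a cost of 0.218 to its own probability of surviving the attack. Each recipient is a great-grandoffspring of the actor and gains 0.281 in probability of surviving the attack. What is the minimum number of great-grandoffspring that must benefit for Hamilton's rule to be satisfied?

7

r to a great-grandoffspring = 1/8 (three parent–offspring links: r = (1/2)^3 = 1/8).
Hamilton's rule: n·r·B > C  ⇒  n > C/(r·B) = 0.218/(0.125·0.281) = 6.206.
The smallest integer exceeding 6.206 is 7.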